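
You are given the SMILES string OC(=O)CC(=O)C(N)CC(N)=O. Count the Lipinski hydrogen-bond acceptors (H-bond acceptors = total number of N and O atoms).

N atoms: 2; O atoms: 4.
Lipinski HBA = 2 + 4 = 6.

6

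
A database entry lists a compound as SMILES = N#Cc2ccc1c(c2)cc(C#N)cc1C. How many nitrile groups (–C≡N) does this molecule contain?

The nitrile motif appears at heavy-atom positions 2, 11 in the SMILES.
Nitrile count: 2.

2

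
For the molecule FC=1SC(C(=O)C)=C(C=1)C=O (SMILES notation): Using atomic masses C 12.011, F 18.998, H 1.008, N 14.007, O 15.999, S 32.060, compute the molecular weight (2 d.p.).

First, the molecular formula is C7H5FO2S (counting implicit H from valence).
  C: 7 × 12.011 = 84.077
  F: 1 × 18.998 = 18.998
  H: 5 × 1.008 = 5.040
  O: 2 × 15.999 = 31.998
  S: 1 × 32.060 = 32.060
Sum: 7×12.011 + 1×18.998 + 5×1.008 + 2×15.999 + 1×32.060 = 172.173 → 172.17 g/mol.

172.17 g/mol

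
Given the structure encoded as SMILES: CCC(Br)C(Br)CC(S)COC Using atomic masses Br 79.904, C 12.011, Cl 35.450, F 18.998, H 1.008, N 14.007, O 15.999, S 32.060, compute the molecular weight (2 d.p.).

320.08 g/mol

First, the molecular formula is C8H16Br2OS (counting implicit H from valence).
  Br: 2 × 79.904 = 159.808
  C: 8 × 12.011 = 96.088
  H: 16 × 1.008 = 16.128
  O: 1 × 15.999 = 15.999
  S: 1 × 32.060 = 32.060
Sum: 2×79.904 + 8×12.011 + 16×1.008 + 1×15.999 + 1×32.060 = 320.083 → 320.08 g/mol.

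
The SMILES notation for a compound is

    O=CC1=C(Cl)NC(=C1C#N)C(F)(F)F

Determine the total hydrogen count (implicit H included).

2

Walk through each heavy atom and fill implicit hydrogens from standard valence (C 4, N 3, O 2, S 2, halogen 1):
  atom 1: O, bond orders sum to 2 (valence 2) → 0 H
  atom 2: C, bond orders sum to 3 (valence 4) → 1 H
  atom 3: C, bond orders sum to 4 (valence 4) → 0 H
  atom 4: C, bond orders sum to 4 (valence 4) → 0 H
  atom 5: Cl (halogen, monovalent) → 0 H
  atom 6: N, bond orders sum to 2 (valence 3) → 1 H
  atom 7: C, bond orders sum to 4 (valence 4) → 0 H
  atom 8: C, bond orders sum to 4 (valence 4) → 0 H
  atom 9: C, bond orders sum to 4 (valence 4) → 0 H
  atom 10: N, bond orders sum to 3 (valence 3) → 0 H
  atom 11: C, bond orders sum to 4 (valence 4) → 0 H
  atom 12: F (halogen, monovalent) → 0 H
  atom 13: F (halogen, monovalent) → 0 H
  atom 14: F (halogen, monovalent) → 0 H
Total hydrogens: 2.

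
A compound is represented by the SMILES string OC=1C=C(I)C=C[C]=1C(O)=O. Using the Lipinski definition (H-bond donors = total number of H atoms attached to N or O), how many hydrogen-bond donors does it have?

Donors: find every N or O and count the H atoms it carries.
  atom 1 (O): bond orders sum to 1 → 1 H
  atom 10 (O): bond orders sum to 1 → 1 H
  atom 11 (O): bond orders sum to 2 → 0 H
Lipinski HBD = 2.

2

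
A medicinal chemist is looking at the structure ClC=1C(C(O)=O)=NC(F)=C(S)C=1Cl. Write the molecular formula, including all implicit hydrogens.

Walk through each heavy atom and fill implicit hydrogens from standard valence (C 4, N 3, O 2, S 2, halogen 1):
  atom 1: Cl (halogen, monovalent) → 0 H
  atom 2: C, bond orders sum to 4 (valence 4) → 0 H
  atom 3: C, bond orders sum to 4 (valence 4) → 0 H
  atom 4: C, bond orders sum to 4 (valence 4) → 0 H
  atom 5: O, bond orders sum to 1 (valence 2) → 1 H
  atom 6: O, bond orders sum to 2 (valence 2) → 0 H
  atom 7: N, bond orders sum to 3 (valence 3) → 0 H
  atom 8: C, bond orders sum to 4 (valence 4) → 0 H
  atom 9: F (halogen, monovalent) → 0 H
  atom 10: C, bond orders sum to 4 (valence 4) → 0 H
  atom 11: S, bond orders sum to 1 (valence 2) → 1 H
  atom 12: C, bond orders sum to 4 (valence 4) → 0 H
  atom 13: Cl (halogen, monovalent) → 0 H
Totals → C:6, H:2, Cl:2, F:1, N:1, O:2, S:1.
In Hill order: C6H2Cl2FNO2S.

C6H2Cl2FNO2S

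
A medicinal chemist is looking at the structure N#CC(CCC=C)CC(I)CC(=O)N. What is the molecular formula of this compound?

C10H15IN2O

Walk through each heavy atom and fill implicit hydrogens from standard valence (C 4, N 3, O 2, S 2, halogen 1):
  atom 1: N, bond orders sum to 3 (valence 3) → 0 H
  atom 2: C, bond orders sum to 4 (valence 4) → 0 H
  atom 3: C, bond orders sum to 3 (valence 4) → 1 H
  atom 4: C, bond orders sum to 2 (valence 4) → 2 H
  atom 5: C, bond orders sum to 2 (valence 4) → 2 H
  atom 6: C, bond orders sum to 3 (valence 4) → 1 H
  atom 7: C, bond orders sum to 2 (valence 4) → 2 H
  atom 8: C, bond orders sum to 2 (valence 4) → 2 H
  atom 9: C, bond orders sum to 3 (valence 4) → 1 H
  atom 10: I (halogen, monovalent) → 0 H
  atom 11: C, bond orders sum to 2 (valence 4) → 2 H
  atom 12: C, bond orders sum to 4 (valence 4) → 0 H
  atom 13: O, bond orders sum to 2 (valence 2) → 0 H
  atom 14: N, bond orders sum to 1 (valence 3) → 2 H
Totals → C:10, H:15, I:1, N:2, O:1.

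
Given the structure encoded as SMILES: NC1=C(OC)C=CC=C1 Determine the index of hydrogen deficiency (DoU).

4

Molecular formula: C7H9NO.
DoU = (2C + 2 + N − H − X) / 2, where X is the halogen count and O/S are ignored.
    = (2·7 + 2 + 1 − 9 − 0) / 2 = 8 / 2 = 4.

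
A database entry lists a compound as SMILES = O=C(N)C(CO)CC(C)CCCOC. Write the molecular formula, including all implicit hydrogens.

Walk through each heavy atom and fill implicit hydrogens from standard valence (C 4, N 3, O 2, S 2, halogen 1):
  atom 1: O, bond orders sum to 2 (valence 2) → 0 H
  atom 2: C, bond orders sum to 4 (valence 4) → 0 H
  atom 3: N, bond orders sum to 1 (valence 3) → 2 H
  atom 4: C, bond orders sum to 3 (valence 4) → 1 H
  atom 5: C, bond orders sum to 2 (valence 4) → 2 H
  atom 6: O, bond orders sum to 1 (valence 2) → 1 H
  atom 7: C, bond orders sum to 2 (valence 4) → 2 H
  atom 8: C, bond orders sum to 3 (valence 4) → 1 H
  atom 9: C, bond orders sum to 1 (valence 4) → 3 H
  atom 10: C, bond orders sum to 2 (valence 4) → 2 H
  atom 11: C, bond orders sum to 2 (valence 4) → 2 H
  atom 12: C, bond orders sum to 2 (valence 4) → 2 H
  atom 13: O, bond orders sum to 2 (valence 2) → 0 H
  atom 14: C, bond orders sum to 1 (valence 4) → 3 H
Totals → C:10, H:21, N:1, O:3.
In Hill order: C10H21NO3.

C10H21NO3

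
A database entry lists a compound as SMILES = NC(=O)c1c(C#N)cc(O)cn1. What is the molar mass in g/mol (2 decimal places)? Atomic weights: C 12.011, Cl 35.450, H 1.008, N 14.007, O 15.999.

163.14 g/mol

First, the molecular formula is C7H5N3O2 (counting implicit H from valence).
  C: 7 × 12.011 = 84.077
  H: 5 × 1.008 = 5.040
  N: 3 × 14.007 = 42.021
  O: 2 × 15.999 = 31.998
Sum: 7×12.011 + 5×1.008 + 3×14.007 + 2×15.999 = 163.136 → 163.14 g/mol.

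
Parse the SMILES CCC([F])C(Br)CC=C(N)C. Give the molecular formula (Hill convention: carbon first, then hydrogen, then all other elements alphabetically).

Walk through each heavy atom and fill implicit hydrogens from standard valence (C 4, N 3, O 2, S 2, halogen 1):
  atom 1: C, bond orders sum to 1 (valence 4) → 3 H
  atom 2: C, bond orders sum to 2 (valence 4) → 2 H
  atom 3: C, bond orders sum to 3 (valence 4) → 1 H
  atom 4: F with explicit H count 0
  atom 5: C, bond orders sum to 3 (valence 4) → 1 H
  atom 6: Br (halogen, monovalent) → 0 H
  atom 7: C, bond orders sum to 2 (valence 4) → 2 H
  atom 8: C, bond orders sum to 3 (valence 4) → 1 H
  atom 9: C, bond orders sum to 4 (valence 4) → 0 H
  atom 10: N, bond orders sum to 1 (valence 3) → 2 H
  atom 11: C, bond orders sum to 1 (valence 4) → 3 H
Totals → C:8, H:15, Br:1, F:1, N:1.

C8H15BrFN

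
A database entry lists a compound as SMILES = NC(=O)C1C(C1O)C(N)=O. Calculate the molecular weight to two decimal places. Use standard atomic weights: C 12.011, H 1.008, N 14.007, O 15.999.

First, the molecular formula is C5H8N2O3 (counting implicit H from valence).
  C: 5 × 12.011 = 60.055
  H: 8 × 1.008 = 8.064
  N: 2 × 14.007 = 28.014
  O: 3 × 15.999 = 47.997
Sum: 5×12.011 + 8×1.008 + 2×14.007 + 3×15.999 = 144.130 → 144.13 g/mol.

144.13 g/mol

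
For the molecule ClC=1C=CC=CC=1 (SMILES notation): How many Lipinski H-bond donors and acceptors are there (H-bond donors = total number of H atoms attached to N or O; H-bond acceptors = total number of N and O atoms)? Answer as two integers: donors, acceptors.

Donors: find every N or O and count the H atoms it carries.
  (no N or O atoms present)
Lipinski HBD = 0.
Acceptors: N atoms = 0, O atoms = 0 → HBA = 0.

0, 0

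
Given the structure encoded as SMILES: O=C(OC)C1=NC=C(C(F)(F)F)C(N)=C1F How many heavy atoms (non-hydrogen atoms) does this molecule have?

16

Every atom symbol written in the SMILES (organic subset) is one heavy atom; implicit H are not written.
Heavy atoms by element → C:8, F:4, N:2, O:2.
Total: 16.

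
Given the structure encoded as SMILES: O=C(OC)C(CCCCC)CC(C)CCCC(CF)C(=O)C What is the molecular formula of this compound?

Walk through each heavy atom and fill implicit hydrogens from standard valence (C 4, N 3, O 2, S 2, halogen 1):
  atom 1: O, bond orders sum to 2 (valence 2) → 0 H
  atom 2: C, bond orders sum to 4 (valence 4) → 0 H
  atom 3: O, bond orders sum to 2 (valence 2) → 0 H
  atom 4: C, bond orders sum to 1 (valence 4) → 3 H
  atom 5: C, bond orders sum to 3 (valence 4) → 1 H
  atom 6: C, bond orders sum to 2 (valence 4) → 2 H
  atom 7: C, bond orders sum to 2 (valence 4) → 2 H
  atom 8: C, bond orders sum to 2 (valence 4) → 2 H
  atom 9: C, bond orders sum to 2 (valence 4) → 2 H
  atom 10: C, bond orders sum to 1 (valence 4) → 3 H
  atom 11: C, bond orders sum to 2 (valence 4) → 2 H
  atom 12: C, bond orders sum to 3 (valence 4) → 1 H
  atom 13: C, bond orders sum to 1 (valence 4) → 3 H
  atom 14: C, bond orders sum to 2 (valence 4) → 2 H
  atom 15: C, bond orders sum to 2 (valence 4) → 2 H
  atom 16: C, bond orders sum to 2 (valence 4) → 2 H
  atom 17: C, bond orders sum to 3 (valence 4) → 1 H
  atom 18: C, bond orders sum to 2 (valence 4) → 2 H
  atom 19: F (halogen, monovalent) → 0 H
  atom 20: C, bond orders sum to 4 (valence 4) → 0 H
  atom 21: O, bond orders sum to 2 (valence 2) → 0 H
  atom 22: C, bond orders sum to 1 (valence 4) → 3 H
Totals → C:18, H:33, F:1, O:3.

C18H33FO3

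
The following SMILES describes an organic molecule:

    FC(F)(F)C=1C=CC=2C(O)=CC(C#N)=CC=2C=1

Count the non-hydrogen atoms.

Every atom symbol written in the SMILES (organic subset) is one heavy atom; implicit H are not written.
Heavy atoms by element → C:12, F:3, N:1, O:1.
Total: 17.

17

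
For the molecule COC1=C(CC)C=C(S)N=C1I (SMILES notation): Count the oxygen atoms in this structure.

Scan the SMILES for O atoms (remember two-letter symbols like Cl and Br are single atoms).
Oxygen count: 1.

1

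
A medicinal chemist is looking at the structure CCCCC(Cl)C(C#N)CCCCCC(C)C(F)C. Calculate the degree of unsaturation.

Molecular formula: C16H29ClFN.
DoU = (2C + 2 + N − H − X) / 2, where X is the halogen count and O/S are ignored.
    = (2·16 + 2 + 1 − 29 − 2) / 2 = 4 / 2 = 2.

2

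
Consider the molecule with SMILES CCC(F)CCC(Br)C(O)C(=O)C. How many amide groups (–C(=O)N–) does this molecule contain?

0

Scan the SMILES for the amide motif — none present.
Groups that are present: 1 hydroxyl, 1 ketone.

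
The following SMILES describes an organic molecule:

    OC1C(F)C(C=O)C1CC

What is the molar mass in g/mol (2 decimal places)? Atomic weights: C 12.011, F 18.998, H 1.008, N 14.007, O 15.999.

First, the molecular formula is C7H11FO2 (counting implicit H from valence).
  C: 7 × 12.011 = 84.077
  F: 1 × 18.998 = 18.998
  H: 11 × 1.008 = 11.088
  O: 2 × 15.999 = 31.998
Sum: 7×12.011 + 1×18.998 + 11×1.008 + 2×15.999 = 146.161 → 146.16 g/mol.

146.16 g/mol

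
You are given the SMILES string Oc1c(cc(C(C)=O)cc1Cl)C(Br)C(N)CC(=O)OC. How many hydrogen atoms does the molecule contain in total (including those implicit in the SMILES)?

Walk through each heavy atom and fill implicit hydrogens from standard valence (C 4, N 3, O 2, S 2, halogen 1); for lowercase aromatic atoms, an aromatic c carries 1 H when it has two neighbours and 0 H with three, and aromatic n carries 0 H:
  atom 1: O, bond orders sum to 1 (valence 2) → 1 H
  atom 2: aromatic c, 3 neighbours → 0 H
  atom 3: aromatic c, 3 neighbours → 0 H
  atom 4: aromatic c, 2 neighbours → 1 H
  atom 5: aromatic c, 3 neighbours → 0 H
  atom 6: C, bond orders sum to 4 (valence 4) → 0 H
  atom 7: C, bond orders sum to 1 (valence 4) → 3 H
  atom 8: O, bond orders sum to 2 (valence 2) → 0 H
  atom 9: aromatic c, 2 neighbours → 1 H
  atom 10: aromatic c, 3 neighbours → 0 H
  atom 11: Cl (halogen, monovalent) → 0 H
  atom 12: C, bond orders sum to 3 (valence 4) → 1 H
  atom 13: Br (halogen, monovalent) → 0 H
  atom 14: C, bond orders sum to 3 (valence 4) → 1 H
  atom 15: N, bond orders sum to 1 (valence 3) → 2 H
  atom 16: C, bond orders sum to 2 (valence 4) → 2 H
  atom 17: C, bond orders sum to 4 (valence 4) → 0 H
  atom 18: O, bond orders sum to 2 (valence 2) → 0 H
  atom 19: O, bond orders sum to 2 (valence 2) → 0 H
  atom 20: C, bond orders sum to 1 (valence 4) → 3 H
Total hydrogens: 15.

15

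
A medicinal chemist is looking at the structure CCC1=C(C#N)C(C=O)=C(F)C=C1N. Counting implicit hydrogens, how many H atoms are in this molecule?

Walk through each heavy atom and fill implicit hydrogens from standard valence (C 4, N 3, O 2, S 2, halogen 1):
  atom 1: C, bond orders sum to 1 (valence 4) → 3 H
  atom 2: C, bond orders sum to 2 (valence 4) → 2 H
  atom 3: C, bond orders sum to 4 (valence 4) → 0 H
  atom 4: C, bond orders sum to 4 (valence 4) → 0 H
  atom 5: C, bond orders sum to 4 (valence 4) → 0 H
  atom 6: N, bond orders sum to 3 (valence 3) → 0 H
  atom 7: C, bond orders sum to 4 (valence 4) → 0 H
  atom 8: C, bond orders sum to 3 (valence 4) → 1 H
  atom 9: O, bond orders sum to 2 (valence 2) → 0 H
  atom 10: C, bond orders sum to 4 (valence 4) → 0 H
  atom 11: F (halogen, monovalent) → 0 H
  atom 12: C, bond orders sum to 3 (valence 4) → 1 H
  atom 13: C, bond orders sum to 4 (valence 4) → 0 H
  atom 14: N, bond orders sum to 1 (valence 3) → 2 H
Total hydrogens: 9.

9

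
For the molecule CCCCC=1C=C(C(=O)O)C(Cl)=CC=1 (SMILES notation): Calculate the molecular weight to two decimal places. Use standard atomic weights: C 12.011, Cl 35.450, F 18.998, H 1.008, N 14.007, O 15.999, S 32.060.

First, the molecular formula is C11H13ClO2 (counting implicit H from valence).
  C: 11 × 12.011 = 132.121
  Cl: 1 × 35.450 = 35.450
  H: 13 × 1.008 = 13.104
  O: 2 × 15.999 = 31.998
Sum: 11×12.011 + 1×35.450 + 13×1.008 + 2×15.999 = 212.673 → 212.67 g/mol.

212.67 g/mol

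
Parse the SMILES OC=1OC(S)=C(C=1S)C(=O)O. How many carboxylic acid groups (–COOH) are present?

1

The carboxylic acid motif appears at heavy-atom position 9 in the SMILES.
Other groups present: 1 hydroxyl, 2 thiol.
Carboxylic acid count: 1.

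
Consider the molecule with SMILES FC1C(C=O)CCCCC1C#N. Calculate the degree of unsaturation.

Degree of unsaturation = (number of rings) + (number of π bonds).
Ring closures in the SMILES: 1.
π bonds: 1 double bond (each 1 DoU), 1 triple bond (each 2 DoU) → 3 DoU from unsaturation.
Total DoU = 1 + 3 = 4.

4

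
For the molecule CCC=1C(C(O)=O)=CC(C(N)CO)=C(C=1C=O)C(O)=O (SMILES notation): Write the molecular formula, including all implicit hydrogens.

Walk through each heavy atom and fill implicit hydrogens from standard valence (C 4, N 3, O 2, S 2, halogen 1):
  atom 1: C, bond orders sum to 1 (valence 4) → 3 H
  atom 2: C, bond orders sum to 2 (valence 4) → 2 H
  atom 3: C, bond orders sum to 4 (valence 4) → 0 H
  atom 4: C, bond orders sum to 4 (valence 4) → 0 H
  atom 5: C, bond orders sum to 4 (valence 4) → 0 H
  atom 6: O, bond orders sum to 1 (valence 2) → 1 H
  atom 7: O, bond orders sum to 2 (valence 2) → 0 H
  atom 8: C, bond orders sum to 3 (valence 4) → 1 H
  atom 9: C, bond orders sum to 4 (valence 4) → 0 H
  atom 10: C, bond orders sum to 3 (valence 4) → 1 H
  atom 11: N, bond orders sum to 1 (valence 3) → 2 H
  atom 12: C, bond orders sum to 2 (valence 4) → 2 H
  atom 13: O, bond orders sum to 1 (valence 2) → 1 H
  atom 14: C, bond orders sum to 4 (valence 4) → 0 H
  atom 15: C, bond orders sum to 4 (valence 4) → 0 H
  atom 16: C, bond orders sum to 3 (valence 4) → 1 H
  atom 17: O, bond orders sum to 2 (valence 2) → 0 H
  atom 18: C, bond orders sum to 4 (valence 4) → 0 H
  atom 19: O, bond orders sum to 1 (valence 2) → 1 H
  atom 20: O, bond orders sum to 2 (valence 2) → 0 H
Totals → C:13, H:15, N:1, O:6.

C13H15NO6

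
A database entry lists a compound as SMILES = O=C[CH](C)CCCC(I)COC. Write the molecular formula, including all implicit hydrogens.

C9H17IO2

Walk through each heavy atom and fill implicit hydrogens from standard valence (C 4, N 3, O 2, S 2, halogen 1):
  atom 1: O, bond orders sum to 2 (valence 2) → 0 H
  atom 2: C, bond orders sum to 3 (valence 4) → 1 H
  atom 3: C with explicit H count 1
  atom 4: C, bond orders sum to 1 (valence 4) → 3 H
  atom 5: C, bond orders sum to 2 (valence 4) → 2 H
  atom 6: C, bond orders sum to 2 (valence 4) → 2 H
  atom 7: C, bond orders sum to 2 (valence 4) → 2 H
  atom 8: C, bond orders sum to 3 (valence 4) → 1 H
  atom 9: I (halogen, monovalent) → 0 H
  atom 10: C, bond orders sum to 2 (valence 4) → 2 H
  atom 11: O, bond orders sum to 2 (valence 2) → 0 H
  atom 12: C, bond orders sum to 1 (valence 4) → 3 H
Totals → C:9, H:17, I:1, O:2.
In Hill order: C9H17IO2.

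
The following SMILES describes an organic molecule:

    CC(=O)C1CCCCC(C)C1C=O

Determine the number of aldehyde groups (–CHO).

The aldehyde motif appears at heavy-atom position 12 in the SMILES.
Other groups present: 1 ketone.
Aldehyde count: 1.

1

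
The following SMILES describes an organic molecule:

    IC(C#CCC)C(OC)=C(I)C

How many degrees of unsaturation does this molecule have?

3

Degree of unsaturation = (number of rings) + (number of π bonds).
Ring closures in the SMILES: 0.
π bonds: 1 double bond (each 1 DoU), 1 triple bond (each 2 DoU) → 3 DoU from unsaturation.
Total DoU = 0 + 3 = 3.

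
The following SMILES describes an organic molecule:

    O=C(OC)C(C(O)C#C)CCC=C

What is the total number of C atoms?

Count every carbon token in the SMILES (each C, including those in ring-closure positions and inside branches).
Carbon count: 10.

10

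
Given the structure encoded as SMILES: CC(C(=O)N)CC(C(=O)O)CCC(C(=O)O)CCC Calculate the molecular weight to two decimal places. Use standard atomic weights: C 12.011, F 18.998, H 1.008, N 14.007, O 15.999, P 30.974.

First, the molecular formula is C13H23NO5 (counting implicit H from valence).
  C: 13 × 12.011 = 156.143
  H: 23 × 1.008 = 23.184
  N: 1 × 14.007 = 14.007
  O: 5 × 15.999 = 79.995
Sum: 13×12.011 + 23×1.008 + 1×14.007 + 5×15.999 = 273.329 → 273.33 g/mol.

273.33 g/mol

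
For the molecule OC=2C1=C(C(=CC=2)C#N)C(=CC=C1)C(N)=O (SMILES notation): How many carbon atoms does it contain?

12

Count every carbon token in the SMILES (each C, including those in ring-closure positions and inside branches).
Carbon count: 12.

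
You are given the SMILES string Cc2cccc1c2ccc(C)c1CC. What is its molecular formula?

C14H16

Walk through each heavy atom and fill implicit hydrogens from standard valence (C 4, N 3, O 2, S 2, halogen 1); for lowercase aromatic atoms, an aromatic c carries 1 H when it has two neighbours and 0 H with three, and aromatic n carries 0 H:
  atom 1: C, bond orders sum to 1 (valence 4) → 3 H
  atom 2: aromatic c, 3 neighbours → 0 H
  atom 3: aromatic c, 2 neighbours → 1 H
  atom 4: aromatic c, 2 neighbours → 1 H
  atom 5: aromatic c, 2 neighbours → 1 H
  atom 6: aromatic c, 3 neighbours → 0 H
  atom 7: aromatic c, 3 neighbours → 0 H
  atom 8: aromatic c, 2 neighbours → 1 H
  atom 9: aromatic c, 2 neighbours → 1 H
  atom 10: aromatic c, 3 neighbours → 0 H
  atom 11: C, bond orders sum to 1 (valence 4) → 3 H
  atom 12: aromatic c, 3 neighbours → 0 H
  atom 13: C, bond orders sum to 2 (valence 4) → 2 H
  atom 14: C, bond orders sum to 1 (valence 4) → 3 H
Totals → C:14, H:16.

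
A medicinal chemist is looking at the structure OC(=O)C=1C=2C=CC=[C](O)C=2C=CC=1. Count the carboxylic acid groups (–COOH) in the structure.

1

The carboxylic acid motif appears at heavy-atom position 2 in the SMILES.
Other groups present: 1 hydroxyl.
Carboxylic acid count: 1.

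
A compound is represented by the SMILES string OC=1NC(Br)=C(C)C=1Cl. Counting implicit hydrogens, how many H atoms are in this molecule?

Walk through each heavy atom and fill implicit hydrogens from standard valence (C 4, N 3, O 2, S 2, halogen 1):
  atom 1: O, bond orders sum to 1 (valence 2) → 1 H
  atom 2: C, bond orders sum to 4 (valence 4) → 0 H
  atom 3: N, bond orders sum to 2 (valence 3) → 1 H
  atom 4: C, bond orders sum to 4 (valence 4) → 0 H
  atom 5: Br (halogen, monovalent) → 0 H
  atom 6: C, bond orders sum to 4 (valence 4) → 0 H
  atom 7: C, bond orders sum to 1 (valence 4) → 3 H
  atom 8: C, bond orders sum to 4 (valence 4) → 0 H
  atom 9: Cl (halogen, monovalent) → 0 H
Total hydrogens: 5.

5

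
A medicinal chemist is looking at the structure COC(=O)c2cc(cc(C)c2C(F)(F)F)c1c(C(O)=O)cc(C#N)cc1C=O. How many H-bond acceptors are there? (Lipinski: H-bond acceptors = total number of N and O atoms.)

N atoms: 1; O atoms: 5.
Lipinski HBA = 1 + 5 = 6.

6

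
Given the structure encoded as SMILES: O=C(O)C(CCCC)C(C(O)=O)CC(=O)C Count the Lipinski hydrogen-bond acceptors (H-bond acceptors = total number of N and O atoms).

5

N atoms: 0; O atoms: 5.
Lipinski HBA = 0 + 5 = 5.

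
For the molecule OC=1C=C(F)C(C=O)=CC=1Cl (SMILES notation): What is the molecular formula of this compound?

Walk through each heavy atom and fill implicit hydrogens from standard valence (C 4, N 3, O 2, S 2, halogen 1):
  atom 1: O, bond orders sum to 1 (valence 2) → 1 H
  atom 2: C, bond orders sum to 4 (valence 4) → 0 H
  atom 3: C, bond orders sum to 3 (valence 4) → 1 H
  atom 4: C, bond orders sum to 4 (valence 4) → 0 H
  atom 5: F (halogen, monovalent) → 0 H
  atom 6: C, bond orders sum to 4 (valence 4) → 0 H
  atom 7: C, bond orders sum to 3 (valence 4) → 1 H
  atom 8: O, bond orders sum to 2 (valence 2) → 0 H
  atom 9: C, bond orders sum to 3 (valence 4) → 1 H
  atom 10: C, bond orders sum to 4 (valence 4) → 0 H
  atom 11: Cl (halogen, monovalent) → 0 H
Totals → C:7, H:4, Cl:1, F:1, O:2.
In Hill order: C7H4ClFO2.

C7H4ClFO2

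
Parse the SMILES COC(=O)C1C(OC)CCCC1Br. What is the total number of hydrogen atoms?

Walk through each heavy atom and fill implicit hydrogens from standard valence (C 4, N 3, O 2, S 2, halogen 1):
  atom 1: C, bond orders sum to 1 (valence 4) → 3 H
  atom 2: O, bond orders sum to 2 (valence 2) → 0 H
  atom 3: C, bond orders sum to 4 (valence 4) → 0 H
  atom 4: O, bond orders sum to 2 (valence 2) → 0 H
  atom 5: C, bond orders sum to 3 (valence 4) → 1 H
  atom 6: C, bond orders sum to 3 (valence 4) → 1 H
  atom 7: O, bond orders sum to 2 (valence 2) → 0 H
  atom 8: C, bond orders sum to 1 (valence 4) → 3 H
  atom 9: C, bond orders sum to 2 (valence 4) → 2 H
  atom 10: C, bond orders sum to 2 (valence 4) → 2 H
  atom 11: C, bond orders sum to 2 (valence 4) → 2 H
  atom 12: C, bond orders sum to 3 (valence 4) → 1 H
  atom 13: Br (halogen, monovalent) → 0 H
Total hydrogens: 15.

15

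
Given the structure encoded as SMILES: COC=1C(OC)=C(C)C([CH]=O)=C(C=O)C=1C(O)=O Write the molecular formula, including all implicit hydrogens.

Walk through each heavy atom and fill implicit hydrogens from standard valence (C 4, N 3, O 2, S 2, halogen 1):
  atom 1: C, bond orders sum to 1 (valence 4) → 3 H
  atom 2: O, bond orders sum to 2 (valence 2) → 0 H
  atom 3: C, bond orders sum to 4 (valence 4) → 0 H
  atom 4: C, bond orders sum to 4 (valence 4) → 0 H
  atom 5: O, bond orders sum to 2 (valence 2) → 0 H
  atom 6: C, bond orders sum to 1 (valence 4) → 3 H
  atom 7: C, bond orders sum to 4 (valence 4) → 0 H
  atom 8: C, bond orders sum to 1 (valence 4) → 3 H
  atom 9: C, bond orders sum to 4 (valence 4) → 0 H
  atom 10: C with explicit H count 1
  atom 11: O, bond orders sum to 2 (valence 2) → 0 H
  atom 12: C, bond orders sum to 4 (valence 4) → 0 H
  atom 13: C, bond orders sum to 3 (valence 4) → 1 H
  atom 14: O, bond orders sum to 2 (valence 2) → 0 H
  atom 15: C, bond orders sum to 4 (valence 4) → 0 H
  atom 16: C, bond orders sum to 4 (valence 4) → 0 H
  atom 17: O, bond orders sum to 1 (valence 2) → 1 H
  atom 18: O, bond orders sum to 2 (valence 2) → 0 H
Totals → C:12, H:12, O:6.

C12H12O6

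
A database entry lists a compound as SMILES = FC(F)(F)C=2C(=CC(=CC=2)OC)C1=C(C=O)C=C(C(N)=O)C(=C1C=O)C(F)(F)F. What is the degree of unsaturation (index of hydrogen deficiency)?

11

Molecular formula: C18H11F6NO4.
DoU = (2C + 2 + N − H − X) / 2, where X is the halogen count and O/S are ignored.
    = (2·18 + 2 + 1 − 11 − 6) / 2 = 22 / 2 = 11.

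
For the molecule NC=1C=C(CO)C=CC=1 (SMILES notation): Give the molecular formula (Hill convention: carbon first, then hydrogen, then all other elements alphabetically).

Walk through each heavy atom and fill implicit hydrogens from standard valence (C 4, N 3, O 2, S 2, halogen 1):
  atom 1: N, bond orders sum to 1 (valence 3) → 2 H
  atom 2: C, bond orders sum to 4 (valence 4) → 0 H
  atom 3: C, bond orders sum to 3 (valence 4) → 1 H
  atom 4: C, bond orders sum to 4 (valence 4) → 0 H
  atom 5: C, bond orders sum to 2 (valence 4) → 2 H
  atom 6: O, bond orders sum to 1 (valence 2) → 1 H
  atom 7: C, bond orders sum to 3 (valence 4) → 1 H
  atom 8: C, bond orders sum to 3 (valence 4) → 1 H
  atom 9: C, bond orders sum to 3 (valence 4) → 1 H
Totals → C:7, H:9, N:1, O:1.

C7H9NO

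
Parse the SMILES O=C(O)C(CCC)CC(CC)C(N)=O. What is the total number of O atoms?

Scan the SMILES for O atoms (remember two-letter symbols like Cl and Br are single atoms).
Oxygen count: 3.

3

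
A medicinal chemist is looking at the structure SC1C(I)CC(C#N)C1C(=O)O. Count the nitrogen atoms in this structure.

Scan the SMILES for N atoms (remember two-letter symbols like Cl and Br are single atoms).
Nitrogen count: 1.

1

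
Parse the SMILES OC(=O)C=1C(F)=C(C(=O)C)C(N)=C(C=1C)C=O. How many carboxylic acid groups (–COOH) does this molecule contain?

The carboxylic acid motif appears at heavy-atom position 2 in the SMILES.
Other groups present: 1 aldehyde, 1 ketone, 1 primary amine.
Carboxylic acid count: 1.

1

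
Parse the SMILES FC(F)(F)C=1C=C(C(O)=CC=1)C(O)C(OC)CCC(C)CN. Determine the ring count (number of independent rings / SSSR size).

1

In SMILES, each pair of matching ring-closure digits denotes one ring-closing bond; the number of such bonds equals the number of independent rings.
Ring-closure bonds here: 1.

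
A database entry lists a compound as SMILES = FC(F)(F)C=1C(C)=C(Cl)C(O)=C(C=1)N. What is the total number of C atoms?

Count every carbon token in the SMILES (each C, including those in ring-closure positions and inside branches).
Carbon count: 8.

8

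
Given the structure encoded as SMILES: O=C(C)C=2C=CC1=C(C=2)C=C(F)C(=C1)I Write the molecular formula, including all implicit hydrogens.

Walk through each heavy atom and fill implicit hydrogens from standard valence (C 4, N 3, O 2, S 2, halogen 1):
  atom 1: O, bond orders sum to 2 (valence 2) → 0 H
  atom 2: C, bond orders sum to 4 (valence 4) → 0 H
  atom 3: C, bond orders sum to 1 (valence 4) → 3 H
  atom 4: C, bond orders sum to 4 (valence 4) → 0 H
  atom 5: C, bond orders sum to 3 (valence 4) → 1 H
  atom 6: C, bond orders sum to 3 (valence 4) → 1 H
  atom 7: C, bond orders sum to 4 (valence 4) → 0 H
  atom 8: C, bond orders sum to 4 (valence 4) → 0 H
  atom 9: C, bond orders sum to 3 (valence 4) → 1 H
  atom 10: C, bond orders sum to 3 (valence 4) → 1 H
  atom 11: C, bond orders sum to 4 (valence 4) → 0 H
  atom 12: F (halogen, monovalent) → 0 H
  atom 13: C, bond orders sum to 4 (valence 4) → 0 H
  atom 14: C, bond orders sum to 3 (valence 4) → 1 H
  atom 15: I (halogen, monovalent) → 0 H
Totals → C:12, H:8, F:1, I:1, O:1.
In Hill order: C12H8FIO.

C12H8FIO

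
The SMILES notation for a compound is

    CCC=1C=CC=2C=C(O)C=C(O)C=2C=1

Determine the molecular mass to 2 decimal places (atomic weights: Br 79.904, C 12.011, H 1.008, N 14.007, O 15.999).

188.23 g/mol

First, the molecular formula is C12H12O2 (counting implicit H from valence).
  C: 12 × 12.011 = 144.132
  H: 12 × 1.008 = 12.096
  O: 2 × 15.999 = 31.998
Sum: 12×12.011 + 12×1.008 + 2×15.999 = 188.226 → 188.23 g/mol.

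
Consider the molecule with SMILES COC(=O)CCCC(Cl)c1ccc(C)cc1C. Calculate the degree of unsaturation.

Molecular formula: C14H19ClO2.
DoU = (2C + 2 + N − H − X) / 2, where X is the halogen count and O/S are ignored.
    = (2·14 + 2 + 0 − 19 − 1) / 2 = 10 / 2 = 5.

5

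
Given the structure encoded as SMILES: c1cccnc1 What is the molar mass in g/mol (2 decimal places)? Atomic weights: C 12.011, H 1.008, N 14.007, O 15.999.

79.10 g/mol

First, the molecular formula is C5H5N (counting implicit H from valence).
  C: 5 × 12.011 = 60.055
  H: 5 × 1.008 = 5.040
  N: 1 × 14.007 = 14.007
Sum: 5×12.011 + 5×1.008 + 1×14.007 = 79.102 → 79.10 g/mol.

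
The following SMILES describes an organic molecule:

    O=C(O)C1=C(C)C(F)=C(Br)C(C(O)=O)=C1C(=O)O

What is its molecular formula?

C10H6BrFO6

Walk through each heavy atom and fill implicit hydrogens from standard valence (C 4, N 3, O 2, S 2, halogen 1):
  atom 1: O, bond orders sum to 2 (valence 2) → 0 H
  atom 2: C, bond orders sum to 4 (valence 4) → 0 H
  atom 3: O, bond orders sum to 1 (valence 2) → 1 H
  atom 4: C, bond orders sum to 4 (valence 4) → 0 H
  atom 5: C, bond orders sum to 4 (valence 4) → 0 H
  atom 6: C, bond orders sum to 1 (valence 4) → 3 H
  atom 7: C, bond orders sum to 4 (valence 4) → 0 H
  atom 8: F (halogen, monovalent) → 0 H
  atom 9: C, bond orders sum to 4 (valence 4) → 0 H
  atom 10: Br (halogen, monovalent) → 0 H
  atom 11: C, bond orders sum to 4 (valence 4) → 0 H
  atom 12: C, bond orders sum to 4 (valence 4) → 0 H
  atom 13: O, bond orders sum to 1 (valence 2) → 1 H
  atom 14: O, bond orders sum to 2 (valence 2) → 0 H
  atom 15: C, bond orders sum to 4 (valence 4) → 0 H
  atom 16: C, bond orders sum to 4 (valence 4) → 0 H
  atom 17: O, bond orders sum to 2 (valence 2) → 0 H
  atom 18: O, bond orders sum to 1 (valence 2) → 1 H
Totals → C:10, H:6, Br:1, F:1, O:6.
In Hill order: C10H6BrFO6.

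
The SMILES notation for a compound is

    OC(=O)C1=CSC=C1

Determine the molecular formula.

C5H4O2S

Walk through each heavy atom and fill implicit hydrogens from standard valence (C 4, N 3, O 2, S 2, halogen 1):
  atom 1: O, bond orders sum to 1 (valence 2) → 1 H
  atom 2: C, bond orders sum to 4 (valence 4) → 0 H
  atom 3: O, bond orders sum to 2 (valence 2) → 0 H
  atom 4: C, bond orders sum to 4 (valence 4) → 0 H
  atom 5: C, bond orders sum to 3 (valence 4) → 1 H
  atom 6: S, bond orders sum to 2 (valence 2) → 0 H
  atom 7: C, bond orders sum to 3 (valence 4) → 1 H
  atom 8: C, bond orders sum to 3 (valence 4) → 1 H
Totals → C:5, H:4, O:2, S:1.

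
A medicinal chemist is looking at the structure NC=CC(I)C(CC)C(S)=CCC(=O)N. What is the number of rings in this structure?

0

In SMILES, each pair of matching ring-closure digits denotes one ring-closing bond; the number of such bonds equals the number of independent rings.
Ring-closure bonds here: 0.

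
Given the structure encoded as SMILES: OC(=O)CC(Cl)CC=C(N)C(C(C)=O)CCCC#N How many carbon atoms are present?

Count every carbon token in the SMILES (each C, including those in ring-closure positions and inside branches).
Carbon count: 13.

13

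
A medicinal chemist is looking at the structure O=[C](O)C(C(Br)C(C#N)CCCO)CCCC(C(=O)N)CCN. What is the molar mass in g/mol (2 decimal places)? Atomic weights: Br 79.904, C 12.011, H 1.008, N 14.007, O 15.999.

First, the molecular formula is C15H26BrN3O4 (counting implicit H from valence).
  Br: 1 × 79.904 = 79.904
  C: 15 × 12.011 = 180.165
  H: 26 × 1.008 = 26.208
  N: 3 × 14.007 = 42.021
  O: 4 × 15.999 = 63.996
Sum: 1×79.904 + 15×12.011 + 26×1.008 + 3×14.007 + 4×15.999 = 392.294 → 392.29 g/mol.

392.29 g/mol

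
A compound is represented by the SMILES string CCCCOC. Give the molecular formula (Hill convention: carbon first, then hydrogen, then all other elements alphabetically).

Walk through each heavy atom and fill implicit hydrogens from standard valence (C 4, N 3, O 2, S 2, halogen 1):
  atom 1: C, bond orders sum to 1 (valence 4) → 3 H
  atom 2: C, bond orders sum to 2 (valence 4) → 2 H
  atom 3: C, bond orders sum to 2 (valence 4) → 2 H
  atom 4: C, bond orders sum to 2 (valence 4) → 2 H
  atom 5: O, bond orders sum to 2 (valence 2) → 0 H
  atom 6: C, bond orders sum to 1 (valence 4) → 3 H
Totals → C:5, H:12, O:1.
In Hill order: C5H12O.

C5H12O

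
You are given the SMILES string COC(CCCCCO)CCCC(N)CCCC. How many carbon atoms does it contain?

15

Count every carbon token in the SMILES (each C, including those in ring-closure positions and inside branches).
Carbon count: 15.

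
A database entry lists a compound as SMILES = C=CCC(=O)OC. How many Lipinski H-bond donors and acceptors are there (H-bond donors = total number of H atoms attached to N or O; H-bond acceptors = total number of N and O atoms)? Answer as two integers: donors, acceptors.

Donors: find every N or O and count the H atoms it carries.
  atom 5 (O): bond orders sum to 2 → 0 H
  atom 6 (O): bond orders sum to 2 → 0 H
Lipinski HBD = 0.
Acceptors: N atoms = 0, O atoms = 2 → HBA = 2.

0, 2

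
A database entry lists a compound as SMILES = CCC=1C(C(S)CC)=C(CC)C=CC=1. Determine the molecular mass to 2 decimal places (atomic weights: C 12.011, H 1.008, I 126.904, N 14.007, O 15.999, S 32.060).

208.36 g/mol

First, the molecular formula is C13H20S (counting implicit H from valence).
  C: 13 × 12.011 = 156.143
  H: 20 × 1.008 = 20.160
  S: 1 × 32.060 = 32.060
Sum: 13×12.011 + 20×1.008 + 1×32.060 = 208.363 → 208.36 g/mol.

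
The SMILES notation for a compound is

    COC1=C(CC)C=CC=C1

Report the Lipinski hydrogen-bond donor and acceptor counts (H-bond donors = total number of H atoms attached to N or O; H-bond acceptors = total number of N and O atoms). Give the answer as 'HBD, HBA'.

0, 1

Donors: find every N or O and count the H atoms it carries.
  atom 2 (O): bond orders sum to 2 → 0 H
Lipinski HBD = 0.
Acceptors: N atoms = 0, O atoms = 1 → HBA = 1.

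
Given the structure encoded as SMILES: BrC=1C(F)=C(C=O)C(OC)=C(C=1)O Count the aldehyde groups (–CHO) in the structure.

The aldehyde motif appears at heavy-atom position 6 in the SMILES.
Other groups present: 1 ether, 1 hydroxyl.
Aldehyde count: 1.

1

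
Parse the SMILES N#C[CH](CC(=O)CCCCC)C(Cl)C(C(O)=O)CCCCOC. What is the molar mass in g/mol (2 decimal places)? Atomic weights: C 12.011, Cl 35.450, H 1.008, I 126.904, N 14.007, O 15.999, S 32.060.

345.86 g/mol

First, the molecular formula is C17H28ClNO4 (counting implicit H from valence).
  C: 17 × 12.011 = 204.187
  Cl: 1 × 35.450 = 35.450
  H: 28 × 1.008 = 28.224
  N: 1 × 14.007 = 14.007
  O: 4 × 15.999 = 63.996
Sum: 17×12.011 + 1×35.450 + 28×1.008 + 1×14.007 + 4×15.999 = 345.864 → 345.86 g/mol.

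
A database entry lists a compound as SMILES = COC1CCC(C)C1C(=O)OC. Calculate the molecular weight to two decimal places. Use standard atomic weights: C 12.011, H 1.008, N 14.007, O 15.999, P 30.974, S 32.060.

First, the molecular formula is C9H16O3 (counting implicit H from valence).
  C: 9 × 12.011 = 108.099
  H: 16 × 1.008 = 16.128
  O: 3 × 15.999 = 47.997
Sum: 9×12.011 + 16×1.008 + 3×15.999 = 172.224 → 172.22 g/mol.

172.22 g/mol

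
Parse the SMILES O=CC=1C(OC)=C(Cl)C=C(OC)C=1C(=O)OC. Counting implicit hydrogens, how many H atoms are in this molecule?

Walk through each heavy atom and fill implicit hydrogens from standard valence (C 4, N 3, O 2, S 2, halogen 1):
  atom 1: O, bond orders sum to 2 (valence 2) → 0 H
  atom 2: C, bond orders sum to 3 (valence 4) → 1 H
  atom 3: C, bond orders sum to 4 (valence 4) → 0 H
  atom 4: C, bond orders sum to 4 (valence 4) → 0 H
  atom 5: O, bond orders sum to 2 (valence 2) → 0 H
  atom 6: C, bond orders sum to 1 (valence 4) → 3 H
  atom 7: C, bond orders sum to 4 (valence 4) → 0 H
  atom 8: Cl (halogen, monovalent) → 0 H
  atom 9: C, bond orders sum to 3 (valence 4) → 1 H
  atom 10: C, bond orders sum to 4 (valence 4) → 0 H
  atom 11: O, bond orders sum to 2 (valence 2) → 0 H
  atom 12: C, bond orders sum to 1 (valence 4) → 3 H
  atom 13: C, bond orders sum to 4 (valence 4) → 0 H
  atom 14: C, bond orders sum to 4 (valence 4) → 0 H
  atom 15: O, bond orders sum to 2 (valence 2) → 0 H
  atom 16: O, bond orders sum to 2 (valence 2) → 0 H
  atom 17: C, bond orders sum to 1 (valence 4) → 3 H
Total hydrogens: 11.

11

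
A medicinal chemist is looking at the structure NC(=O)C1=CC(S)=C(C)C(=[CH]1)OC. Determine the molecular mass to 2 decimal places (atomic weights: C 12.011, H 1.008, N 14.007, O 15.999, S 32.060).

197.25 g/mol

First, the molecular formula is C9H11NO2S (counting implicit H from valence).
  C: 9 × 12.011 = 108.099
  H: 11 × 1.008 = 11.088
  N: 1 × 14.007 = 14.007
  O: 2 × 15.999 = 31.998
  S: 1 × 32.060 = 32.060
Sum: 9×12.011 + 11×1.008 + 1×14.007 + 2×15.999 + 1×32.060 = 197.252 → 197.25 g/mol.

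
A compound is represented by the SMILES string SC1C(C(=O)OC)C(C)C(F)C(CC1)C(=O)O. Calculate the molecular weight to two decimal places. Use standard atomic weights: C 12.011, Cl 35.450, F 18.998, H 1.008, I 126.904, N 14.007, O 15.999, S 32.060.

264.31 g/mol

First, the molecular formula is C11H17FO4S (counting implicit H from valence).
  C: 11 × 12.011 = 132.121
  F: 1 × 18.998 = 18.998
  H: 17 × 1.008 = 17.136
  O: 4 × 15.999 = 63.996
  S: 1 × 32.060 = 32.060
Sum: 11×12.011 + 1×18.998 + 17×1.008 + 4×15.999 + 1×32.060 = 264.311 → 264.31 g/mol.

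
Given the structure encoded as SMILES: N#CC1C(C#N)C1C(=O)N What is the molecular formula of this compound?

C6H5N3O

Walk through each heavy atom and fill implicit hydrogens from standard valence (C 4, N 3, O 2, S 2, halogen 1):
  atom 1: N, bond orders sum to 3 (valence 3) → 0 H
  atom 2: C, bond orders sum to 4 (valence 4) → 0 H
  atom 3: C, bond orders sum to 3 (valence 4) → 1 H
  atom 4: C, bond orders sum to 3 (valence 4) → 1 H
  atom 5: C, bond orders sum to 4 (valence 4) → 0 H
  atom 6: N, bond orders sum to 3 (valence 3) → 0 H
  atom 7: C, bond orders sum to 3 (valence 4) → 1 H
  atom 8: C, bond orders sum to 4 (valence 4) → 0 H
  atom 9: O, bond orders sum to 2 (valence 2) → 0 H
  atom 10: N, bond orders sum to 1 (valence 3) → 2 H
Totals → C:6, H:5, N:3, O:1.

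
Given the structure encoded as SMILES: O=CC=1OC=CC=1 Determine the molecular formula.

Walk through each heavy atom and fill implicit hydrogens from standard valence (C 4, N 3, O 2, S 2, halogen 1):
  atom 1: O, bond orders sum to 2 (valence 2) → 0 H
  atom 2: C, bond orders sum to 3 (valence 4) → 1 H
  atom 3: C, bond orders sum to 4 (valence 4) → 0 H
  atom 4: O, bond orders sum to 2 (valence 2) → 0 H
  atom 5: C, bond orders sum to 3 (valence 4) → 1 H
  atom 6: C, bond orders sum to 3 (valence 4) → 1 H
  atom 7: C, bond orders sum to 3 (valence 4) → 1 H
Totals → C:5, H:4, O:2.
In Hill order: C5H4O2.

C5H4O2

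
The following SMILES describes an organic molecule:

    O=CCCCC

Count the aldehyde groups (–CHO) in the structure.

The aldehyde motif appears at heavy-atom position 2 in the SMILES.
Aldehyde count: 1.

1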